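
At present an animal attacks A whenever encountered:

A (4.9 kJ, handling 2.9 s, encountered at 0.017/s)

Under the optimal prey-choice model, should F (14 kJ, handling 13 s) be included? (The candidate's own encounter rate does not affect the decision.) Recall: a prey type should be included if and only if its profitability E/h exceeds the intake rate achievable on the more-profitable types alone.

Current rate: (0.017×4.9)/(1 + 0.017×2.9) = 0.07939 kJ/s.
F: E/h = 14/13 = 1.077 kJ/s.
Since 1.077 > R, including F increases the long-run rate.

Yes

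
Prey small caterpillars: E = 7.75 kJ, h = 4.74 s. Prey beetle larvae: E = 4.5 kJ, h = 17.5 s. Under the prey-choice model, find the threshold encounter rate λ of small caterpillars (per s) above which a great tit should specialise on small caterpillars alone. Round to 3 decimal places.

0.039 per s

Drop beetle larvae once their profitability E₂/h₂ falls below the rate achievable on small caterpillars alone: E₂/h₂ = λE₁/(1 + λh₁).
Solve for λ: λE₁h₂ = E₂(1 + λh₁) → λ(E₁h₂ − E₂h₁) = E₂ → λ = E₂/(E₁h₂ − E₂h₁).
λ = 4.5/(7.75×17.5 − 4.5×4.74) = 4.5/114.3 = 0.03937 per s.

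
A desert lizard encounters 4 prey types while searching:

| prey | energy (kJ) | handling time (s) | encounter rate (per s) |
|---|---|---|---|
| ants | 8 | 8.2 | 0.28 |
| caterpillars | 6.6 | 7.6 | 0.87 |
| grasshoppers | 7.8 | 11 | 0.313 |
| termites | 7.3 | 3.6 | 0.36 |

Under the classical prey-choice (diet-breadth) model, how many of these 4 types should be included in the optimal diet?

Profitabilities (E/h, kJ/s): termites 2.03, ants 0.976, caterpillars 0.868, grasshoppers 0.709. Add prey in this order while the next type's profitability exceeds the intake rate on those already taken.
Rate on top 1: 1.145. ants: 0.976 < 1.145 → exclude; stop.
Optimal diet: termites — 1 of 4 types.

1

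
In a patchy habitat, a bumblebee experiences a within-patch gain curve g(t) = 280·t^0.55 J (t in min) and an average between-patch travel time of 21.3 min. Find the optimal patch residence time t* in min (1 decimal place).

By the marginal value theorem, leave when the instantaneous gain rate g'(t) equals the habitat-wide average g(t)/(T + t).
g'(t) = 0.55·280·t^-0.45. Setting 0.55·280·t^-0.45 = 280·t^0.55/(21.3+t) gives 0.55(21.3+t) = t, so 0.45·t = 0.55×21.3.
t* = 0.55×21.3/0.45 = 26.03 min.

26.0 min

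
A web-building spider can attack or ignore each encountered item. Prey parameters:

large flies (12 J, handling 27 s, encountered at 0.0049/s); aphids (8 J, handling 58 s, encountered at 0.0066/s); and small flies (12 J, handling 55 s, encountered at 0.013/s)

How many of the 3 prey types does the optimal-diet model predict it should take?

3

E/h in descending order: large flies 0.444, small flies 0.218, aphids 0.138 J/s. The optimal diet is the largest prefix of this list for which every included type satisfies E_i/h_i > R on the types above it.
Rate on top 1: 0.05193. small flies: 0.218 > 0.05193 → include.
Rate on top 2: 0.1163. aphids: 0.138 > 0.1163 → include.
Optimal diet: large flies, small flies, aphids — 3 of 3 types.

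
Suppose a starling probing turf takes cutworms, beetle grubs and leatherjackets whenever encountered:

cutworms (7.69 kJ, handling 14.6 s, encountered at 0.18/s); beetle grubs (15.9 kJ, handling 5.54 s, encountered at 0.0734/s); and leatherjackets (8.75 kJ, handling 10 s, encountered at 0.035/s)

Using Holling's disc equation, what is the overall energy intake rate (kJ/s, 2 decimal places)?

Energy encountered per unit search time: 0.18×7.69 + 0.0734×15.9 + 0.035×8.75 = 2.858 kJ/s.
Handling time per unit search time: 0.18×14.6 + 0.0734×5.54 + 0.035×10 = 3.385.
Rate = 2.858/(1 + 3.385) = 0.6517 kJ/s.

0.65 kJ/s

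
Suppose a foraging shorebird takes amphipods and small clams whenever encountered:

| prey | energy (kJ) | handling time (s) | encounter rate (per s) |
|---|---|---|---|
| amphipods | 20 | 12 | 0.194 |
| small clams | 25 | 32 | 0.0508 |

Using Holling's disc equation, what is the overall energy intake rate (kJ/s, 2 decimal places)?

R = (0.194×20 + 0.0508×25) / (1 + 0.194×12 + 0.0508×32) = 5.15/4.954 = 1.04 kJ/s.

1.04 kJ/s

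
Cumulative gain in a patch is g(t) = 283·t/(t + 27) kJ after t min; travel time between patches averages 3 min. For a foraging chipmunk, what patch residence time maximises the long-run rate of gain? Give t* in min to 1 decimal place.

9.0 min

By the marginal value theorem, leave when the instantaneous gain rate g'(t) equals the habitat-wide average g(t)/(T + t).
g'(t) = 283·27/(t + 27)². Setting 283·27/(t+27)² = 283t/[(t+27)(3+t)] gives 27(3+t) = t(t+27), so t² = 27×3 = 81.
t* = √81 = 9 min.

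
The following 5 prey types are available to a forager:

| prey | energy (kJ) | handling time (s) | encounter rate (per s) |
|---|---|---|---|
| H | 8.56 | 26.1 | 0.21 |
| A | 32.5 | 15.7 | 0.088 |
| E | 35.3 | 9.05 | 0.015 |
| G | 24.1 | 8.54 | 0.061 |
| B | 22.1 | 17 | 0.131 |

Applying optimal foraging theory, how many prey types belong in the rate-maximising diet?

Profitabilities (E/h, kJ/s): E 3.9, G 2.82, A 2.07, B 1.3, H 0.328. Add prey in this order while the next type's profitability exceeds the intake rate on those already taken.
Rate on top 1: 0.4662. G: 2.82 > 0.4662 → include.
Rate on top 2: 1.207. A: 2.07 > 1.207 → include.
Rate on top 3: 1.599. B: 1.3 < 1.599 → exclude; stop.
Optimal diet: E, G, A — 3 of 5 types.

3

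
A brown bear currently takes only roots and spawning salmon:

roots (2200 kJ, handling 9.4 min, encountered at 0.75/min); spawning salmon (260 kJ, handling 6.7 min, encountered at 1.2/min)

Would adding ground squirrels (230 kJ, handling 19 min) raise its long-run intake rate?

Current rate: (0.75×2200 + 1.2×260)/(1 + 0.75×9.4 + 1.2×6.7) = 121.9 kJ/min.
Profitability of ground squirrels: 230/19 = 12.11 kJ/min.
12.11 < 121.9, so adding ground squirrels would lower the average — exclude it.

No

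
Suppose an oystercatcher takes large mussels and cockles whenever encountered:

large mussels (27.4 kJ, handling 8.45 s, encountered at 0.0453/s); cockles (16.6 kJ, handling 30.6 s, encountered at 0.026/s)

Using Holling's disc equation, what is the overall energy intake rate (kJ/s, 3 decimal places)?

R = Σλ_iE_i / (1 + Σλ_ih_i)
Numerator: 0.0453×27.4 + 0.026×16.6 = 1.673
Denominator: 1 + 0.0453×8.45 + 0.026×30.6 = 2.178
R = 1.673/2.178 = 0.7679 kJ/s

0.768 kJ/s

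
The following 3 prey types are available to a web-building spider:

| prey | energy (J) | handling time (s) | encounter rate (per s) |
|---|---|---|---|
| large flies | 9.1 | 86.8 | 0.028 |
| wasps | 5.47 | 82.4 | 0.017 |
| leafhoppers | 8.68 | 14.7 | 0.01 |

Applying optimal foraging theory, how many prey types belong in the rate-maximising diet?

Profitabilities (E/h, J/s): leafhoppers 0.59, large flies 0.105, wasps 0.0664. Add prey in this order while the next type's profitability exceeds the intake rate on those already taken.
Rate on top 1: 0.07568. large flies: 0.105 > 0.07568 → include.
Rate on top 2: 0.09549. wasps: 0.0664 < 0.09549 → exclude; stop.
Optimal diet: leafhoppers, large flies — 2 of 3 types.

2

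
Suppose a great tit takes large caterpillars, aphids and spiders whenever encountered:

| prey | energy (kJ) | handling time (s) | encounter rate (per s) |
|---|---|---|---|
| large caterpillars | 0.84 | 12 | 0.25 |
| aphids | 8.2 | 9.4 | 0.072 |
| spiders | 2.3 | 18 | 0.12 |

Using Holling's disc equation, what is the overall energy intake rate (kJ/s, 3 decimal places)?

0.157 kJ/s

R = Σλ_iE_i / (1 + Σλ_ih_i)
Numerator: 0.25×0.84 + 0.072×8.2 + 0.12×2.3 = 1.076
Denominator: 1 + 0.25×12 + 0.072×9.4 + 0.12×18 = 6.837
R = 1.076/6.837 = 0.1574 kJ/s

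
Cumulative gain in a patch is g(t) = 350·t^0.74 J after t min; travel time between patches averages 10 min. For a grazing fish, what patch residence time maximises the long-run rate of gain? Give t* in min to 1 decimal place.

Maximise g(t)/(T+t): set derivative to zero → g'(t)(T+t) = g(t).
g'(t) = 0.74·350·t^-0.26. Setting 0.74·350·t^-0.26 = 350·t^0.74/(10+t) gives 0.74(10+t) = t, so 0.26·t = 0.74×10.
t* = 0.74×10/0.26 = 28.46 min.

28.5 min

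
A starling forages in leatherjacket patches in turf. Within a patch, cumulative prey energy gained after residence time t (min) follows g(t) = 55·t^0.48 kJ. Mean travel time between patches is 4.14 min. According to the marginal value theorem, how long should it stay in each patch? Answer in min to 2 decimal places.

Maximise g(t)/(T+t): set derivative to zero → g'(t)(T+t) = g(t).
g'(t) = 0.48·55·t^-0.52. Setting 0.48·55·t^-0.52 = 55·t^0.48/(4.14+t) gives 0.48(4.14+t) = t, so 0.52·t = 0.48×4.14.
t* = 0.48×4.14/0.52 = 3.822 min.

3.82 min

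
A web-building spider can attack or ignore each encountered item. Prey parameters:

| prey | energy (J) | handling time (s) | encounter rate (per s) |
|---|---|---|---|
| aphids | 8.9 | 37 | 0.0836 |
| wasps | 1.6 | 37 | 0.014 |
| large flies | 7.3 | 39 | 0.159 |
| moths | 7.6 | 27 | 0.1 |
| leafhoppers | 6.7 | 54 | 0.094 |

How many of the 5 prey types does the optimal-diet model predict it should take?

2

Profitabilities (E/h, J/s): moths 0.281, aphids 0.241, large flies 0.187, leafhoppers 0.124, wasps 0.0432. Add prey in this order while the next type's profitability exceeds the intake rate on those already taken.
Rate on top 1: 0.2054. aphids: 0.241 > 0.2054 → include.
Rate on top 2: 0.2214. large flies: 0.187 < 0.2214 → exclude; stop.
Optimal diet: moths, aphids — 2 of 5 types.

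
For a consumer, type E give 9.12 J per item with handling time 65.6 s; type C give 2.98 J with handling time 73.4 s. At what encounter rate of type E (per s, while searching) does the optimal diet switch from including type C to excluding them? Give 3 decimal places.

0.006 per s

At the threshold, the rate on type E alone equals the profitability of type C: λ·9.12/(1 + λ·65.6) = 2.98/73.4 = 0.0406.
Rearranging, λ(9.12 − 0.0406×65.6) = 0.0406, so λ = 0.0406/6.457 = 0.006288 per s.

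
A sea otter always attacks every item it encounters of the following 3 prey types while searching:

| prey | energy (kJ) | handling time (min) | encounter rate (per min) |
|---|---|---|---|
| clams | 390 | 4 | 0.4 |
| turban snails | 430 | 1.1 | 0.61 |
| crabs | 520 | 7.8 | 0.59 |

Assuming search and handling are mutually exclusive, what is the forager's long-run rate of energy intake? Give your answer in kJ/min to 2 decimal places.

92.10 kJ/min

R = Σλ_iE_i / (1 + Σλ_ih_i)
Numerator: 0.4×390 + 0.61×430 + 0.59×520 = 725.1
Denominator: 1 + 0.4×4 + 0.61×1.1 + 0.59×7.8 = 7.873
R = 725.1/7.873 = 92.1 kJ/min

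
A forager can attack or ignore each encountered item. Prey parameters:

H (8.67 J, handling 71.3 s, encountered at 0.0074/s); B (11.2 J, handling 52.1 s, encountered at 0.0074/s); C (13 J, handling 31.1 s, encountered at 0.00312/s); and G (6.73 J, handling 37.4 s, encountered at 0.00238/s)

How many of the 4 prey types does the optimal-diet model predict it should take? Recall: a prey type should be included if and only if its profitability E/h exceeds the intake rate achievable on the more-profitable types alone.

4

E/h in descending order: C 0.418, B 0.215, G 0.18, H 0.122 J/s. The optimal diet is the largest prefix of this list for which every included type satisfies E_i/h_i > R on the types above it.
Rate on top 1: 0.03697. B: 0.215 > 0.03697 → include.
Rate on top 2: 0.08326. G: 0.18 > 0.08326 → include.
Rate on top 3: 0.08874. H: 0.122 > 0.08874 → include.
Optimal diet: C, B, G, H — 4 of 4 types.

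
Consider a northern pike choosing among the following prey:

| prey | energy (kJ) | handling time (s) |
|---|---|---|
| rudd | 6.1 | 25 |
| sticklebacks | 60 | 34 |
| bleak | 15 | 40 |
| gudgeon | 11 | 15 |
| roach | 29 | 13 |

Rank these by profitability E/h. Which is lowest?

rudd

Profitability E/h (kJ/s): rudd = 6.1/25 = 0.244, sticklebacks = 60/34 = 1.76, bleak = 15/40 = 0.375, gudgeon = 11/15 = 0.733, roach = 29/13 = 2.23.
Ranked: roach > sticklebacks > gudgeon > bleak > rudd.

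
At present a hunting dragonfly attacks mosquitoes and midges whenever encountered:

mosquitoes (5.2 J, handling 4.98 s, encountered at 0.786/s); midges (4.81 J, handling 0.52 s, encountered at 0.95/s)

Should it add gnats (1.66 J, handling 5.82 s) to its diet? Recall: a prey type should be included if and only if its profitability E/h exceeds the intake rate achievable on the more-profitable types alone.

No

Intake rate on the current diet: R = (0.786×5.2 + 0.95×4.81) / (1 + 0.786×4.98 + 0.95×0.52) = 8.657/5.408 = 1.601 J/s.
gnats: E/h = 1.66/5.82 = 0.2852 J/s.
Since 0.2852 < R, time spent handling gnats is better spent searching.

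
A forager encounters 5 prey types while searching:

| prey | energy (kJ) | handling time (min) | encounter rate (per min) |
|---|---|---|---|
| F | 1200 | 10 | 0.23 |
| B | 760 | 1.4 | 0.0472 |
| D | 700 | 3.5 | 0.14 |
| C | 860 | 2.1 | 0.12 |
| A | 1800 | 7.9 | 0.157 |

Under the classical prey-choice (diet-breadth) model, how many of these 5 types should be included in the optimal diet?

Profitabilities (E/h, kJ/min): B 543, C 410, A 228, D 200, F 120. Add prey in this order while the next type's profitability exceeds the intake rate on those already taken.
Rate on top 1: 33.65. C: 410 > 33.65 → include.
Rate on top 2: 105.5. A: 228 > 105.5 → include.
Rate on top 3: 164.8. D: 200 > 164.8 → include.
Rate on top 4: 170.5. F: 120 < 170.5 → exclude; stop.
Optimal diet: B, C, A, D — 4 of 5 types.

4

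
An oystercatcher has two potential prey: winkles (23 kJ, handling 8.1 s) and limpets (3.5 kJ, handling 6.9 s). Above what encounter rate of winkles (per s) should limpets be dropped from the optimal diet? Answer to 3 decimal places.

At the threshold, the rate on winkles alone equals the profitability of limpets: λ·23/(1 + λ·8.1) = 3.5/6.9 = 0.5072.
Rearranging, λ(23 − 0.5072×8.1) = 0.5072, so λ = 0.5072/18.89 = 0.02685 per s.

0.027 per s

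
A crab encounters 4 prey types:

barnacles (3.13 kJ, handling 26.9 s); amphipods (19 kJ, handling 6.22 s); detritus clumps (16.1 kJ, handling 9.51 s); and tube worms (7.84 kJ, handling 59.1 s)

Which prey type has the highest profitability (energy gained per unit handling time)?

Profitability E/h (kJ/s): barnacles = 3.13/26.9 = 0.116, amphipods = 19/6.22 = 3.05, detritus clumps = 16.1/9.51 = 1.69, tube worms = 7.84/59.1 = 0.133.
Ranked: amphipods > detritus clumps > tube worms > barnacles.

amphipods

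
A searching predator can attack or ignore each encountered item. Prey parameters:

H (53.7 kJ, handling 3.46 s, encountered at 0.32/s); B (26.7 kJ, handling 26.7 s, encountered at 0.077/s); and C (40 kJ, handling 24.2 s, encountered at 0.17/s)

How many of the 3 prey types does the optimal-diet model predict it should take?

Profitabilities (E/h, kJ/s): H 15.5, C 1.65, B 1. Add prey in this order while the next type's profitability exceeds the intake rate on those already taken.
Rate on top 1: 8.155. C: 1.65 < 8.155 → exclude; stop.
Optimal diet: H — 1 of 3 types.

1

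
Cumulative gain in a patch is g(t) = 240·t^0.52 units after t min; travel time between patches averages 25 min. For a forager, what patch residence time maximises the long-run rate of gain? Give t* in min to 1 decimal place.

27.1 min

By the marginal value theorem, leave when the instantaneous gain rate g'(t) equals the habitat-wide average g(t)/(T + t).
g'(t) = 0.52·240·t^-0.48. Setting 0.52·240·t^-0.48 = 240·t^0.52/(25+t) gives 0.52(25+t) = t, so 0.48·t = 0.52×25.
t* = 0.52×25/0.48 = 27.08 min.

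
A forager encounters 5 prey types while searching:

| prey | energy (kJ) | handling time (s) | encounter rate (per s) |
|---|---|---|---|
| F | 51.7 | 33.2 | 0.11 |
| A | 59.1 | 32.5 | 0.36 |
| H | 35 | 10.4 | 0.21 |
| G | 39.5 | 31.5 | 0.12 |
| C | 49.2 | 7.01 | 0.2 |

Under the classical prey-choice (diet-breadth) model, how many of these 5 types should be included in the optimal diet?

1

Profitabilities (E/h, kJ/s): C 7.02, H 3.37, A 1.82, F 1.56, G 1.25. Add prey in this order while the next type's profitability exceeds the intake rate on those already taken.
Rate on top 1: 4.097. H: 3.37 < 4.097 → exclude; stop.
Optimal diet: C — 1 of 5 types.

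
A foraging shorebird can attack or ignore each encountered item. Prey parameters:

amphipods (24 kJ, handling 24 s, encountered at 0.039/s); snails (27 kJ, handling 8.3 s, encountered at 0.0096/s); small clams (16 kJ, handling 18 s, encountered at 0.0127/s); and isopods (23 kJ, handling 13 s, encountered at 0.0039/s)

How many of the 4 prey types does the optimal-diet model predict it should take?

4

E/h in descending order: snails 3.25, isopods 1.77, amphipods 1, small clams 0.889 kJ/s. The optimal diet is the largest prefix of this list for which every included type satisfies E_i/h_i > R on the types above it.
Rate on top 1: 0.2401. isopods: 1.77 > 0.2401 → include.
Rate on top 2: 0.3087. amphipods: 1 > 0.3087 → include.
Rate on top 3: 0.6218. small clams: 0.889 > 0.6218 → include.
Optimal diet: snails, isopods, amphipods, small clams — 4 of 4 types.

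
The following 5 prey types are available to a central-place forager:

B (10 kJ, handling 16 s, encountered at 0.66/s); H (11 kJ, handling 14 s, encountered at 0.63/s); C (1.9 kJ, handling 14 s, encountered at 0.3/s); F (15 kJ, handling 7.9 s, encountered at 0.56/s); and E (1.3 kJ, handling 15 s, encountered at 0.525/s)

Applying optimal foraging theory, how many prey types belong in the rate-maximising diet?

Rank by E/h (kJ/s): F 1.9, H 0.786, B 0.625, C 0.136, E 0.0867. Include each in turn until the next type's E/h falls below the running intake rate.
Rate on top 1: 1.549. H: 0.786 < 1.549 → exclude; stop.
Optimal diet: F — 1 of 5 types.

1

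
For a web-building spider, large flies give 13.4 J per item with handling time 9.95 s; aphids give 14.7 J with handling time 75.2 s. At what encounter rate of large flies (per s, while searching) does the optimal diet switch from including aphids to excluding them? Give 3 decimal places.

At the threshold, the rate on large flies alone equals the profitability of aphids: λ·13.4/(1 + λ·9.95) = 14.7/75.2 = 0.1955.
Rearranging, λ(13.4 − 0.1955×9.95) = 0.1955, so λ = 0.1955/11.45 = 0.01706 per s.

0.017 per s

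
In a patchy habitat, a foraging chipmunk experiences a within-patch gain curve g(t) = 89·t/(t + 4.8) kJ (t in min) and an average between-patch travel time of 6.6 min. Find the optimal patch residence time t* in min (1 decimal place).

Maximise g(t)/(T+t): set derivative to zero → g'(t)(T+t) = g(t).
g'(t) = 89·4.8/(t + 4.8)². Setting 89·4.8/(t+4.8)² = 89t/[(t+4.8)(6.6+t)] gives 4.8(6.6+t) = t(t+4.8), so t² = 4.8×6.6 = 31.68.
t* = √31.68 = 5.628 min.

5.6 min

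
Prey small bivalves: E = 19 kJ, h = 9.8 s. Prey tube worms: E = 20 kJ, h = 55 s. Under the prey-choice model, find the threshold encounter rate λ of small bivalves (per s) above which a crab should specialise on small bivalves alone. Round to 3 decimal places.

0.024 per s

The zero-one rule: include tube worms iff E₂/h₂ > λE₁/(1+λh₁). Equality gives the switch point.
λE₁h₂ = E₂ + λE₂h₁ ⇒ λ = E₂/(E₁h₂ − E₂h₁) = 20/(1045 − 196) = 0.02356 per s.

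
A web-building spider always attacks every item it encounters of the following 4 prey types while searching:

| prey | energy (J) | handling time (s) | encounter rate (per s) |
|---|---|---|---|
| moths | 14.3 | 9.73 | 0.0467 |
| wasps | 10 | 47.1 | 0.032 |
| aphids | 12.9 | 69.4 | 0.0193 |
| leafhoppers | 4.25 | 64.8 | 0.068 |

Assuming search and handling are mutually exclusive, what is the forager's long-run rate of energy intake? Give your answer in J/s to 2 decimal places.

R = (0.0467×14.3 + 0.032×10 + 0.0193×12.9 + 0.068×4.25) / (1 + 0.0467×9.73 + 0.032×47.1 + 0.0193×69.4 + 0.068×64.8) = 1.526/8.707 = 0.1752 J/s.

0.18 J/s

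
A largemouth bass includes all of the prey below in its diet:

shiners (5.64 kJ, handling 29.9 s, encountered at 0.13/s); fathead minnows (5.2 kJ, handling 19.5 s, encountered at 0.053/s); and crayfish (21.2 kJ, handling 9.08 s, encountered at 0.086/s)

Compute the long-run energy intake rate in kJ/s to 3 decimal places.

Energy encountered per unit search time: 0.13×5.64 + 0.053×5.2 + 0.086×21.2 = 2.832 kJ/s.
Handling time per unit search time: 0.13×29.9 + 0.053×19.5 + 0.086×9.08 = 5.701.
Rate = 2.832/(1 + 5.701) = 0.4226 kJ/s.

0.423 kJ/s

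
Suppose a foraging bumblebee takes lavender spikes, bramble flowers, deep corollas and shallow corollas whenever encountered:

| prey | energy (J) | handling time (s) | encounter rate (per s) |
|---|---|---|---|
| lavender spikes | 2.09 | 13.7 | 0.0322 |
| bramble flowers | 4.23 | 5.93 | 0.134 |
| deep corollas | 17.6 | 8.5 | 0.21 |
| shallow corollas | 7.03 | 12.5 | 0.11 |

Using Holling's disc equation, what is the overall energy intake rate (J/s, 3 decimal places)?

R = Σλ_iE_i / (1 + Σλ_ih_i)
Numerator: 0.0322×2.09 + 0.134×4.23 + 0.21×17.6 + 0.11×7.03 = 5.103
Denominator: 1 + 0.0322×13.7 + 0.134×5.93 + 0.21×8.5 + 0.11×12.5 = 5.396
R = 5.103/5.396 = 0.9458 J/s

0.946 J/s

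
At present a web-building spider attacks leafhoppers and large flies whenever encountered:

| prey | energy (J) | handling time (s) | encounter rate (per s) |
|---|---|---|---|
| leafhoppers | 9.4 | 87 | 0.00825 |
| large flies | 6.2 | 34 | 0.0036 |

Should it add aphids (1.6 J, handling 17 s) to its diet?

Intake rate on the current diet: R = (0.00825×9.4 + 0.0036×6.2) / (1 + 0.00825×87 + 0.0036×34) = 0.09987/1.84 = 0.05427 J/s.
aphids: E/h = 1.6/17 = 0.09412 J/s.
0.09412 > 0.05427, so adding aphids raises the average — include it.

Yes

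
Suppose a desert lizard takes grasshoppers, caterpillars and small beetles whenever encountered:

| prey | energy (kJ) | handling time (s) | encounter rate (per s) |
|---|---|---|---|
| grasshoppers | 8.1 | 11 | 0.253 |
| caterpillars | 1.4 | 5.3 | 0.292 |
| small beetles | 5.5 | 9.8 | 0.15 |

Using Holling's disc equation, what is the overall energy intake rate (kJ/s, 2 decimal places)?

R = (0.253×8.1 + 0.292×1.4 + 0.15×5.5) / (1 + 0.253×11 + 0.292×5.3 + 0.15×9.8) = 3.283/6.801 = 0.4828 kJ/s.

0.48 kJ/s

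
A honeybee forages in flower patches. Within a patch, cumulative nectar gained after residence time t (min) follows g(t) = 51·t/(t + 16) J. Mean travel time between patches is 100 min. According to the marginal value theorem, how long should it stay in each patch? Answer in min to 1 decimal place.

40.0 min

By the marginal value theorem, leave when the instantaneous gain rate g'(t) equals the habitat-wide average g(t)/(T + t).
g'(t) = 51·16/(t + 16)². Setting 51·16/(t+16)² = 51t/[(t+16)(100+t)] gives 16(100+t) = t(t+16), so t² = 16×100 = 1600.
t* = √1600 = 40 min.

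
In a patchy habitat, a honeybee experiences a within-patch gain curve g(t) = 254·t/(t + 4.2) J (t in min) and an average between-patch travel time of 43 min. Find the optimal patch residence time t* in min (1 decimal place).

13.4 min

Optimal t* satisfies g'(t*) = g(t*)/(T + t*).
g'(t) = 254·4.2/(t + 4.2)². Setting 254·4.2/(t+4.2)² = 254t/[(t+4.2)(43+t)] gives 4.2(43+t) = t(t+4.2), so t² = 4.2×43 = 180.6.
t* = √180.6 = 13.44 min.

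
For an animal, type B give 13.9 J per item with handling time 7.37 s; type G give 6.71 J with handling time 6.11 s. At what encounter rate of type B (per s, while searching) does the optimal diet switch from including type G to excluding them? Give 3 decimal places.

0.189 per s

At the threshold, the rate on type B alone equals the profitability of type G: λ·13.9/(1 + λ·7.37) = 6.71/6.11 = 1.098.
Rearranging, λ(13.9 − 1.098×7.37) = 1.098, so λ = 1.098/5.806 = 0.1891 per s.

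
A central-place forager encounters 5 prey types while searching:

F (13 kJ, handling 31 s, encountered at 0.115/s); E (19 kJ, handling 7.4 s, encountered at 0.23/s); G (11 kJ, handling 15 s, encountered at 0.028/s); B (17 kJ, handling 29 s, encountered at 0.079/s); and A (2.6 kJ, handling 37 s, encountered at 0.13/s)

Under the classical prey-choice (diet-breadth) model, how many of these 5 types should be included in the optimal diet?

Rank by E/h (kJ/s): E 2.57, G 0.733, B 0.586, F 0.419, A 0.0703. Include each in turn until the next type's E/h falls below the running intake rate.
Rate on top 1: 1.617. G: 0.733 < 1.617 → exclude; stop.
Optimal diet: E — 1 of 5 types.

1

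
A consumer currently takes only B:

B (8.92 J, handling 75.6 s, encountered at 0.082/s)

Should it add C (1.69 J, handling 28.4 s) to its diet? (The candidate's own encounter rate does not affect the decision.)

No

On B alone, R = ΣλE/(1+Σλh) = 0.7314/7.199 = 0.1016 J/s.
Profitability of C: 1.69/28.4 = 0.05951 J/s.
0.05951 < 0.1016, so adding C would lower the average — exclude it.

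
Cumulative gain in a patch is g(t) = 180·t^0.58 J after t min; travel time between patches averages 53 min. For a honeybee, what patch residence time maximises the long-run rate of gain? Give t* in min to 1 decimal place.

73.2 min

Optimal t* satisfies g'(t*) = g(t*)/(T + t*).
g'(t) = 0.58·180·t^-0.42. Setting 0.58·180·t^-0.42 = 180·t^0.58/(53+t) gives 0.58(53+t) = t, so 0.42·t = 0.58×53.
t* = 0.58×53/0.42 = 73.19 min.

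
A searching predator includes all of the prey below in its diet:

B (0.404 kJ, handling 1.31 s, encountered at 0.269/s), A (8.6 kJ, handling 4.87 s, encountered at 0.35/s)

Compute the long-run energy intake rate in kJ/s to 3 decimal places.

1.020 kJ/s

R = (0.269×0.404 + 0.35×8.6) / (1 + 0.269×1.31 + 0.35×4.87) = 3.119/3.057 = 1.02 kJ/s.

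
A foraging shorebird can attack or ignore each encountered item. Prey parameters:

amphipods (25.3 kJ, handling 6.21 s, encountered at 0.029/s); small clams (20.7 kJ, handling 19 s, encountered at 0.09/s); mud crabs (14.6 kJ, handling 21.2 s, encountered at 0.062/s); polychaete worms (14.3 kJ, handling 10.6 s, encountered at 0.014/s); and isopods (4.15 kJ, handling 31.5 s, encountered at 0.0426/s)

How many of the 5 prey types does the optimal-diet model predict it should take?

3

Profitabilities (E/h, kJ/s): amphipods 4.07, polychaete worms 1.35, small clams 1.09, mud crabs 0.689, isopods 0.132. Add prey in this order while the next type's profitability exceeds the intake rate on those already taken.
Rate on top 1: 0.6217. polychaete worms: 1.35 > 0.6217 → include.
Rate on top 2: 0.703. small clams: 1.09 > 0.703 → include.
Rate on top 3: 0.9205. mud crabs: 0.689 < 0.9205 → exclude; stop.
Optimal diet: amphipods, polychaete worms, small clams — 3 of 5 types.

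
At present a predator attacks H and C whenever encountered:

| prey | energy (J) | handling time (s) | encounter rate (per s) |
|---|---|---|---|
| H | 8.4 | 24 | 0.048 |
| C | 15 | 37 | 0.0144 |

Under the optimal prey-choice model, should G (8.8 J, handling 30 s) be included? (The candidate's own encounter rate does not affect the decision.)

Current rate: (0.048×8.4 + 0.0144×15)/(1 + 0.048×24 + 0.0144×37) = 0.2306 J/s.
Profitability of G: 8.8/30 = 0.2933 J/s.
Since 0.2933 > R, including G increases the long-run rate.

Yes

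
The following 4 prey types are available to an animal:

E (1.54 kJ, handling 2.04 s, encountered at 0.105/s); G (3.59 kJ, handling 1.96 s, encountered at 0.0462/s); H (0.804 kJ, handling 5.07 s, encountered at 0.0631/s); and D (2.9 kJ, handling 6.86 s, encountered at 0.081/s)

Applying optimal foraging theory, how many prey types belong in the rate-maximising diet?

Profitabilities (E/h, kJ/s): G 1.83, E 0.755, D 0.423, H 0.159. Add prey in this order while the next type's profitability exceeds the intake rate on those already taken.
Rate on top 1: 0.1521. E: 0.755 > 0.1521 → include.
Rate on top 2: 0.2511. D: 0.423 > 0.2511 → include.
Rate on top 3: 0.3023. H: 0.159 < 0.3023 → exclude; stop.
Optimal diet: G, E, D — 3 of 4 types.

3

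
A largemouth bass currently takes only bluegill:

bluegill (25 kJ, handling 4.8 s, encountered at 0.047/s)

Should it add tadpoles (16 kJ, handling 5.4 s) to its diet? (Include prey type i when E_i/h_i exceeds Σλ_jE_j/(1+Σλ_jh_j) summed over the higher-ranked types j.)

Current rate: (0.047×25)/(1 + 0.047×4.8) = 0.9587 kJ/s.
tadpoles: E/h = 16/5.4 = 2.963 kJ/s.
Since 2.963 > R, including tadpoles increases the long-run rate.

Yes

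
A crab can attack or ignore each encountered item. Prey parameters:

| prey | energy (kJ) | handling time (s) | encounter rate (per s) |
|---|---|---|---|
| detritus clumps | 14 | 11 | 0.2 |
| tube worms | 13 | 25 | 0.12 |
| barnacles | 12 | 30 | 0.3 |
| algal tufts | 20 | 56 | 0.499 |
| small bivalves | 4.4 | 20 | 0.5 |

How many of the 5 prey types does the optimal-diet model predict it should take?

1

Rank by E/h (kJ/s): detritus clumps 1.27, tube worms 0.52, barnacles 0.4, algal tufts 0.357, small bivalves 0.22. Include each in turn until the next type's E/h falls below the running intake rate.
Rate on top 1: 0.875. tube worms: 0.52 < 0.875 → exclude; stop.
Optimal diet: detritus clumps — 1 of 5 types.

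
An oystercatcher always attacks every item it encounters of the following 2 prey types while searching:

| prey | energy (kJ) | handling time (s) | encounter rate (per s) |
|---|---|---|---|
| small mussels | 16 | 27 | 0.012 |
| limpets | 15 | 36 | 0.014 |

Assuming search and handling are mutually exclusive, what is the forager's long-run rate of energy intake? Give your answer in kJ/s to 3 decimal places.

R = (0.012×16 + 0.014×15) / (1 + 0.012×27 + 0.014×36) = 0.402/1.828 = 0.2199 kJ/s.

0.220 kJ/s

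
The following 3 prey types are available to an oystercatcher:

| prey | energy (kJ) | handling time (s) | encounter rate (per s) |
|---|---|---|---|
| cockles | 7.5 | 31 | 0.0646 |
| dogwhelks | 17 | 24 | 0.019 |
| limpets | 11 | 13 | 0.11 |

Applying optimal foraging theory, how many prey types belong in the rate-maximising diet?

2

Profitabilities (E/h, kJ/s): limpets 0.846, dogwhelks 0.708, cockles 0.242. Add prey in this order while the next type's profitability exceeds the intake rate on those already taken.
Rate on top 1: 0.4979. dogwhelks: 0.708 > 0.4979 → include.
Rate on top 2: 0.5312. cockles: 0.242 < 0.5312 → exclude; stop.
Optimal diet: limpets, dogwhelks — 2 of 3 types.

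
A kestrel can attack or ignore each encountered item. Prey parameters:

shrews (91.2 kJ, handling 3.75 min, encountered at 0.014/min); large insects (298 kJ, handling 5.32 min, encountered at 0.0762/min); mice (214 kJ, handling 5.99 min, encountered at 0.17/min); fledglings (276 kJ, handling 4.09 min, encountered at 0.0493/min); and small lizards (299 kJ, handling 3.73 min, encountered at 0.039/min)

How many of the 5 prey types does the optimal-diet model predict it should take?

4

Rank by E/h (kJ/min): small lizards 80.2, fledglings 67.5, large insects 56, mice 35.7, shrews 24.3. Include each in turn until the next type's E/h falls below the running intake rate.
Rate on top 1: 10.18. fledglings: 67.5 > 10.18 → include.
Rate on top 2: 18.76. large insects: 56 > 18.76 → include.
Rate on top 3: 27.38. mice: 35.7 > 27.38 → include.
Rate on top 4: 30.44. shrews: 24.3 < 30.44 → exclude; stop.
Optimal diet: small lizards, fledglings, large insects, mice — 4 of 5 types.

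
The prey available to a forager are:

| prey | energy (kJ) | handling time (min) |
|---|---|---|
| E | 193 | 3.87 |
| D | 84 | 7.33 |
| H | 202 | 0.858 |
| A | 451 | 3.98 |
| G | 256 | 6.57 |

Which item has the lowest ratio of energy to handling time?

In descending order of E/h:
H: 202/0.858 = 235 kJ/min
A: 451/3.98 = 113 kJ/min
E: 193/3.87 = 49.9 kJ/min
G: 256/6.57 = 39 kJ/min
D: 84/7.33 = 11.5 kJ/min

D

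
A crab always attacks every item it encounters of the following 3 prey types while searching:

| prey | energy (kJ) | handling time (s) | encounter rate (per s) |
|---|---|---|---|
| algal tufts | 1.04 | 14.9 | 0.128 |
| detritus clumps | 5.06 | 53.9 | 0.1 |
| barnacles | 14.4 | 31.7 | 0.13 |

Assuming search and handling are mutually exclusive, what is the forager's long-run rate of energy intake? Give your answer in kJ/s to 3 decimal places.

R = (0.128×1.04 + 0.1×5.06 + 0.13×14.4) / (1 + 0.128×14.9 + 0.1×53.9 + 0.13×31.7) = 2.511/12.42 = 0.2022 kJ/s.

0.202 kJ/s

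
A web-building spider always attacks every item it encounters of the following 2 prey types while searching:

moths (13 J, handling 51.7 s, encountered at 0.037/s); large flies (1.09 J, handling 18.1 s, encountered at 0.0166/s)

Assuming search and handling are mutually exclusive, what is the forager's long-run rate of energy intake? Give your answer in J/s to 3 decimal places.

R = Σλ_iE_i / (1 + Σλ_ih_i)
Numerator: 0.037×13 + 0.0166×1.09 = 0.4991
Denominator: 1 + 0.037×51.7 + 0.0166×18.1 = 3.213
R = 0.4991/3.213 = 0.1553 J/s

0.155 J/s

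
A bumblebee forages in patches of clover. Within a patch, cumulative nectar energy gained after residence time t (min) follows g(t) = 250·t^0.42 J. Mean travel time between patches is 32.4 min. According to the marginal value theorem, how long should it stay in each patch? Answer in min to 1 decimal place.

23.5 min

Maximise g(t)/(T+t): set derivative to zero → g'(t)(T+t) = g(t).
g'(t) = 0.42·250·t^-0.58. Setting 0.42·250·t^-0.58 = 250·t^0.42/(32.4+t) gives 0.42(32.4+t) = t, so 0.58·t = 0.42×32.4.
t* = 0.42×32.4/0.58 = 23.46 min.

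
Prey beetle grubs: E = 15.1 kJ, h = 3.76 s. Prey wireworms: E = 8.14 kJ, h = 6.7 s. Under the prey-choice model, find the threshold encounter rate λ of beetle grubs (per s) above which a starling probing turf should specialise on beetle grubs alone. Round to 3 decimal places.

0.115 per s

The zero-one rule: include wireworms iff E₂/h₂ > λE₁/(1+λh₁). Equality gives the switch point.
λE₁h₂ = E₂ + λE₂h₁ ⇒ λ = E₂/(E₁h₂ − E₂h₁) = 8.14/(101.2 − 30.61) = 0.1154 per s.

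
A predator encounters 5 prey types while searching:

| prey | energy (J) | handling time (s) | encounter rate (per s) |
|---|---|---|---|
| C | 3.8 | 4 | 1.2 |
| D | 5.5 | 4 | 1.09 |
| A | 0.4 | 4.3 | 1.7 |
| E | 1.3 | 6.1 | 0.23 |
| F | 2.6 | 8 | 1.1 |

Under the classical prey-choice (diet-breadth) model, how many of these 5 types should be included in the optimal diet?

E/h in descending order: D 1.38, C 0.95, F 0.325, E 0.213, A 0.093 J/s. The optimal diet is the largest prefix of this list for which every included type satisfies E_i/h_i > R on the types above it.
Rate on top 1: 1.118. C: 0.95 < 1.118 → exclude; stop.
Optimal diet: D — 1 of 5 types.

1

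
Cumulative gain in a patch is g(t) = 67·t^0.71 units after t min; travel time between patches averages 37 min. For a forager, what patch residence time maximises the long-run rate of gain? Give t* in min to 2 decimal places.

Maximise g(t)/(T+t): set derivative to zero → g'(t)(T+t) = g(t).
g'(t) = 0.71·67·t^-0.29. Setting 0.71·67·t^-0.29 = 67·t^0.71/(37+t) gives 0.71(37+t) = t, so 0.29·t = 0.71×37.
t* = 0.71×37/0.29 = 90.59 min.

90.59 min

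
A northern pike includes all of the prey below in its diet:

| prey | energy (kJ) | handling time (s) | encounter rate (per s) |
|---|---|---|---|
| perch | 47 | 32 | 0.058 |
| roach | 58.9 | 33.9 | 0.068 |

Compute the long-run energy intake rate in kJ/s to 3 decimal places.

1.304 kJ/s

Energy encountered per unit search time: 0.058×47 + 0.068×58.9 = 6.731 kJ/s.
Handling time per unit search time: 0.058×32 + 0.068×33.9 = 4.161.
Rate = 6.731/(1 + 4.161) = 1.304 kJ/s.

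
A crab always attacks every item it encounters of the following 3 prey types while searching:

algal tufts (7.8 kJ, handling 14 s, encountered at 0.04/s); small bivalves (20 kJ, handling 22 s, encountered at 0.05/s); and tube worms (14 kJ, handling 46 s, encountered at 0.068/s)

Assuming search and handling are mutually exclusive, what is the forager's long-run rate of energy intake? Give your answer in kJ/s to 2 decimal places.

0.39 kJ/s

R = Σλ_iE_i / (1 + Σλ_ih_i)
Numerator: 0.04×7.8 + 0.05×20 + 0.068×14 = 2.264
Denominator: 1 + 0.04×14 + 0.05×22 + 0.068×46 = 5.788
R = 2.264/5.788 = 0.3912 kJ/s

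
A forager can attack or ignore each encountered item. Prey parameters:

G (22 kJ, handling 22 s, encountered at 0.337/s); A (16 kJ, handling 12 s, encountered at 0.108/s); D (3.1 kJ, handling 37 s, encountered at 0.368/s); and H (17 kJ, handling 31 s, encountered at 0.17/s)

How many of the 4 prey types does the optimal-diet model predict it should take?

2

Profitabilities (E/h, kJ/s): A 1.33, G 1, H 0.548, D 0.0838. Add prey in this order while the next type's profitability exceeds the intake rate on those already taken.
Rate on top 1: 0.7526. G: 1 > 0.7526 → include.
Rate on top 2: 0.9415. H: 0.548 < 0.9415 → exclude; stop.
Optimal diet: A, G — 2 of 4 types.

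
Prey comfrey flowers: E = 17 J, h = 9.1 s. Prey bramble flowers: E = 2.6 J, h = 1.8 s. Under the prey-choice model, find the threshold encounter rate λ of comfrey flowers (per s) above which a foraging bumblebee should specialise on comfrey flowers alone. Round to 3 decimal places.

At the threshold, the rate on comfrey flowers alone equals the profitability of bramble flowers: λ·17/(1 + λ·9.1) = 2.6/1.8 = 1.444.
Rearranging, λ(17 − 1.444×9.1) = 1.444, so λ = 1.444/3.856 = 0.3746 per s.

0.375 per s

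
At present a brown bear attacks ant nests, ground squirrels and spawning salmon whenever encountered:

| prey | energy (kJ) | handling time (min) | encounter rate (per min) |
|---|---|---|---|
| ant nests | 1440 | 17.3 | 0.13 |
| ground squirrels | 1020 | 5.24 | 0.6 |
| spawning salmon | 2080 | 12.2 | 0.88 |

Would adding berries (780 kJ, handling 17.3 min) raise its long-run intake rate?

No

Current rate: (0.13×1440 + 0.6×1020 + 0.88×2080)/(1 + 0.13×17.3 + 0.6×5.24 + 0.88×12.2) = 153.5 kJ/min.
berries: E/h = 780/17.3 = 45.09 kJ/min.
Since 45.09 < R, time spent handling berries is better spent searching.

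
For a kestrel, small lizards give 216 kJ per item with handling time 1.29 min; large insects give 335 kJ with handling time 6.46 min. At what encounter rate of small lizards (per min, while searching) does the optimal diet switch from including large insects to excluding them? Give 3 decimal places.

At the threshold, the rate on small lizards alone equals the profitability of large insects: λ·216/(1 + λ·1.29) = 335/6.46 = 51.86.
Rearranging, λ(216 − 51.86×1.29) = 51.86, so λ = 51.86/149.1 = 0.3478 per min.

0.348 per min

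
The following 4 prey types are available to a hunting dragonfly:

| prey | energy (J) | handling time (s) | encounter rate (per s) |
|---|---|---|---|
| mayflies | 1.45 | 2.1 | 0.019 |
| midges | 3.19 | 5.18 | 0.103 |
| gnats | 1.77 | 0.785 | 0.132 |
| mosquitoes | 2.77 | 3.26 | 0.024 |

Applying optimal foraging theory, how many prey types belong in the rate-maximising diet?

E/h in descending order: gnats 2.25, mosquitoes 0.85, mayflies 0.69, midges 0.616 J/s. The optimal diet is the largest prefix of this list for which every included type satisfies E_i/h_i > R on the types above it.
Rate on top 1: 0.2117. mosquitoes: 0.85 > 0.2117 → include.
Rate on top 2: 0.2539. mayflies: 0.69 > 0.2539 → include.
Rate on top 3: 0.2682. midges: 0.616 > 0.2682 → include.
Optimal diet: gnats, mosquitoes, mayflies, midges — 4 of 4 types.

4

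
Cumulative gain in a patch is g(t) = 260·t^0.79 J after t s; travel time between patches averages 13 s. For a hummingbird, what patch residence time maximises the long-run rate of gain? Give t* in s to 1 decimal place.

Optimal t* satisfies g'(t*) = g(t*)/(T + t*).
g'(t) = 0.79·260·t^-0.21. Setting 0.79·260·t^-0.21 = 260·t^0.79/(13+t) gives 0.79(13+t) = t, so 0.21·t = 0.79×13.
t* = 0.79×13/0.21 = 48.9 s.

48.9 s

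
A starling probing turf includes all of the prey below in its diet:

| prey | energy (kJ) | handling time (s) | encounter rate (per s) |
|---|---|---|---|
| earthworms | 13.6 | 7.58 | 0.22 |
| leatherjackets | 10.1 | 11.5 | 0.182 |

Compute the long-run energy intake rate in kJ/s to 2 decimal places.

1.01 kJ/s

Energy encountered per unit search time: 0.22×13.6 + 0.182×10.1 = 4.83 kJ/s.
Handling time per unit search time: 0.22×7.58 + 0.182×11.5 = 3.761.
Rate = 4.83/(1 + 3.761) = 1.015 kJ/s.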